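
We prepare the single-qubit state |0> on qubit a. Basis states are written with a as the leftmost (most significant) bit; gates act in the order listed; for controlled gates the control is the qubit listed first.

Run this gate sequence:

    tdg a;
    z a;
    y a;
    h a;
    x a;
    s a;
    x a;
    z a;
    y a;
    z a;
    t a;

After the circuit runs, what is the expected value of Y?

In the final state, Y has expectation sqrt(2)/2.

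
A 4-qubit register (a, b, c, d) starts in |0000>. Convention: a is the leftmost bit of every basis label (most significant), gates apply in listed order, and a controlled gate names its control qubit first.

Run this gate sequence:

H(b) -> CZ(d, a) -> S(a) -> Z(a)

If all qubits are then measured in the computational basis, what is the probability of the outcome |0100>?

The probability of measuring |0100> is 1/2.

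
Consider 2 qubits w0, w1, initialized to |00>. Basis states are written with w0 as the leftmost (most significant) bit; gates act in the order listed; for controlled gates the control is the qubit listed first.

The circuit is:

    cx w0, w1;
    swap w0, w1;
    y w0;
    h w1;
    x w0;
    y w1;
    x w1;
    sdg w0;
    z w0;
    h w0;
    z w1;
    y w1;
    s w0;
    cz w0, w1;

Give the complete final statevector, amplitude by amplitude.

The final amplitudes are I/2 on |00>, -I/2 on |01>, -1/2 on |10>, -1/2 on |11>.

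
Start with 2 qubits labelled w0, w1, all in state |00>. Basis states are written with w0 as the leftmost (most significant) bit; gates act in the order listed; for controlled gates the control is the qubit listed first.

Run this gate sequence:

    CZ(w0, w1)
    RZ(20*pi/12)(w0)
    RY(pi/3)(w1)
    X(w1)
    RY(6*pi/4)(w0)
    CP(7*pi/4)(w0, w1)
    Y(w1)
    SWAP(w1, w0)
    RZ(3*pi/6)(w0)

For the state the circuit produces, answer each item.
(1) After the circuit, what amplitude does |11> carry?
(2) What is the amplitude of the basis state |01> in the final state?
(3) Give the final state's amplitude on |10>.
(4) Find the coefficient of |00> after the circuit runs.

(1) The final state's coefficient on |11> equals -sqrt(2)*exp(11*I*pi/12)/4.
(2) The final state's coefficient on |01> equals sqrt(6)*exp(I*pi/6)/4.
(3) The amplitude on |10> is sqrt(2)*exp(11*I*pi/12)/4.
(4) The final state's coefficient on |00> equals -sqrt(6)*exp(5*I*pi/12)/4.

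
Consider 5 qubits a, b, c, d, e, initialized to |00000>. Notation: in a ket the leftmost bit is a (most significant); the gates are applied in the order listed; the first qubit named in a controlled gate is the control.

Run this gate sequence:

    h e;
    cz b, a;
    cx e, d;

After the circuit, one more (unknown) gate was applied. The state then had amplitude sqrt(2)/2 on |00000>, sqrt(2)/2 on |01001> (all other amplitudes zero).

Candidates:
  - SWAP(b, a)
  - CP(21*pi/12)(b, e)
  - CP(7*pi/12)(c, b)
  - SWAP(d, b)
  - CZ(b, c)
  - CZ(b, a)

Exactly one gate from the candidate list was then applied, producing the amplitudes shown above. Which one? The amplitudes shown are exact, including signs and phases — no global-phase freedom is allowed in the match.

The unique candidate consistent with the amplitudes is SWAP(d, b).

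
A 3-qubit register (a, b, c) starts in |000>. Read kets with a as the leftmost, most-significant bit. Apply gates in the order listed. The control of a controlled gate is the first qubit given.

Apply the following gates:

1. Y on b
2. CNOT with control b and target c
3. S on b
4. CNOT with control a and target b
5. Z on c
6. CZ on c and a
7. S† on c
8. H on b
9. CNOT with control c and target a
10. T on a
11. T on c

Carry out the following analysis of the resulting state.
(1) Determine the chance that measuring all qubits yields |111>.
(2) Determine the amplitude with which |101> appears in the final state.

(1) Outcome |111> occurs with probability 1/2.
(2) |101> carries amplitude sqrt(2)/2 in the final state.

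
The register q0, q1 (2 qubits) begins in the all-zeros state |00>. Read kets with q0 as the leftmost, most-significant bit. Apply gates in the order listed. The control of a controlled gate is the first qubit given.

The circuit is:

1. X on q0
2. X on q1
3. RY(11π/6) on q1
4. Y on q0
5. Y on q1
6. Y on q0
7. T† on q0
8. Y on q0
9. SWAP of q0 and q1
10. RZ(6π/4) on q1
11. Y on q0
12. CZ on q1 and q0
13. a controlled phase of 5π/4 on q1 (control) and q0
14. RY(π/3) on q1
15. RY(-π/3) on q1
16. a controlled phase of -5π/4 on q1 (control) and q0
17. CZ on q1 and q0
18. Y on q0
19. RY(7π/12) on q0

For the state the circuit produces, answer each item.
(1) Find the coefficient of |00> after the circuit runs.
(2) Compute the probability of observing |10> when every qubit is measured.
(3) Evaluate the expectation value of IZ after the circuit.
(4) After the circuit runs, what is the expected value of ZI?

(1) |00> carries amplitude -sqrt(6*sqrt(2) + 12)/8 - sqrt(2*sqrt(2) + 4)/8 - sqrt(4 - 2*sqrt(2))/8 + sqrt(12 - 6*sqrt(2))/8 in the final state. Key observation: the block from step 11 through step 18 cancels to the identity and can be dropped.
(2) The probability of measuring |10> is -sqrt(6)/8 + sqrt(2)/8 + 1/2.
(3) In the final state, IZ has expectation 1.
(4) The expectation value of ZI is -sqrt(2)/4 + sqrt(6)/4.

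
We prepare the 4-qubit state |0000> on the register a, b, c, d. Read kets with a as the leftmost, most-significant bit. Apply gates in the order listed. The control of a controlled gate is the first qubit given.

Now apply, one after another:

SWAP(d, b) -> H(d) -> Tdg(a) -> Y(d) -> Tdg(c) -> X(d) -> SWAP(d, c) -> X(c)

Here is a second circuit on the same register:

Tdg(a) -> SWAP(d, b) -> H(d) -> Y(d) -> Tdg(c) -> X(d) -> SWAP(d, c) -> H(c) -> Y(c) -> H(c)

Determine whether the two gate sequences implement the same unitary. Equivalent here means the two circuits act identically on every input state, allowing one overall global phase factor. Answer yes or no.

No: there is an input state on which the two circuits produce genuinely different outputs (not merely differing by a phase).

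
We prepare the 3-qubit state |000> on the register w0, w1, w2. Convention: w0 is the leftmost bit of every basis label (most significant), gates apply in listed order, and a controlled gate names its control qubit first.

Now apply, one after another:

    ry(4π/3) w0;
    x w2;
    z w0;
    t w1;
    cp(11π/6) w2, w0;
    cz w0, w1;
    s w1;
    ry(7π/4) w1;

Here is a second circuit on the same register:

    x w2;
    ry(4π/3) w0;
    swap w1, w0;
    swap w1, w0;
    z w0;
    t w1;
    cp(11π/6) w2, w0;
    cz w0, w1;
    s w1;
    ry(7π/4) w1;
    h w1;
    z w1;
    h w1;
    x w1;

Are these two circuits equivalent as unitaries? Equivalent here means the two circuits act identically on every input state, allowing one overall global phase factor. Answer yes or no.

Yes, they are equivalent — the unitaries differ by at most a global phase.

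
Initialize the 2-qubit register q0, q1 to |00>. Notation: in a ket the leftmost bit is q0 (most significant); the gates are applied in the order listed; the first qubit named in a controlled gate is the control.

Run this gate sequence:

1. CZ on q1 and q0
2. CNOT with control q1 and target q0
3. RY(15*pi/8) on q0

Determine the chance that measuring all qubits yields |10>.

A full measurement returns |10> with probability sin(pi/16)**2.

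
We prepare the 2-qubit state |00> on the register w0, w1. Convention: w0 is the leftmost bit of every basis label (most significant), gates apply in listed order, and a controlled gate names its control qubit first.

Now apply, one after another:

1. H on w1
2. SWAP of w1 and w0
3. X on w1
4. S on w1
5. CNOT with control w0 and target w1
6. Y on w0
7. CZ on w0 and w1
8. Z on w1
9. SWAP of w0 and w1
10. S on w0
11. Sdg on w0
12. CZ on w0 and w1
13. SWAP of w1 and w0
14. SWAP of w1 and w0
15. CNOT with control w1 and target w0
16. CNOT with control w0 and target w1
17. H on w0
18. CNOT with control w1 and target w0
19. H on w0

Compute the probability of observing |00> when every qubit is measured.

Outcome |00> occurs with probability 1/2.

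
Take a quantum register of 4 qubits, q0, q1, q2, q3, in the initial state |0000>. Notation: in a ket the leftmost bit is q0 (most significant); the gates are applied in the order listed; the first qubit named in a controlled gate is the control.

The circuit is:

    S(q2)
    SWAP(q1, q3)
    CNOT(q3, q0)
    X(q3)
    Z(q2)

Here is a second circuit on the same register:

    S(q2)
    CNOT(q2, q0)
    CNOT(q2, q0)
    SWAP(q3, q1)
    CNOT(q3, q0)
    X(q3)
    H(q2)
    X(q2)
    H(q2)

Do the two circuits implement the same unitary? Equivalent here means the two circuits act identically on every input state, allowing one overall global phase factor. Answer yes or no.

Yes, they are equivalent — the unitaries differ by at most a global phase.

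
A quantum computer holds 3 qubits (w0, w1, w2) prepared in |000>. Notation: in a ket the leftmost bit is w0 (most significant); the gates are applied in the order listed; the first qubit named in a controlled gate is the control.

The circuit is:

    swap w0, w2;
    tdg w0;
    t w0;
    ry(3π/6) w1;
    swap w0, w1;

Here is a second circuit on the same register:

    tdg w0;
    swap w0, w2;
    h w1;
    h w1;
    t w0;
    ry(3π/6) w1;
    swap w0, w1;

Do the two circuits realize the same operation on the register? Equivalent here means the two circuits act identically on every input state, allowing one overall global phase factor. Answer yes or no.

No, they are not equivalent — no single phase factor reconciles the two unitaries.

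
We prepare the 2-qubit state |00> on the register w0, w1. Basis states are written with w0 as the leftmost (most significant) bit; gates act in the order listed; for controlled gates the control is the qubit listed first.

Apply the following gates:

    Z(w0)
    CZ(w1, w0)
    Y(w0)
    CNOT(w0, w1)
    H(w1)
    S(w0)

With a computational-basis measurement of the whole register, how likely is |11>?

A full measurement returns |11> with probability 1/2.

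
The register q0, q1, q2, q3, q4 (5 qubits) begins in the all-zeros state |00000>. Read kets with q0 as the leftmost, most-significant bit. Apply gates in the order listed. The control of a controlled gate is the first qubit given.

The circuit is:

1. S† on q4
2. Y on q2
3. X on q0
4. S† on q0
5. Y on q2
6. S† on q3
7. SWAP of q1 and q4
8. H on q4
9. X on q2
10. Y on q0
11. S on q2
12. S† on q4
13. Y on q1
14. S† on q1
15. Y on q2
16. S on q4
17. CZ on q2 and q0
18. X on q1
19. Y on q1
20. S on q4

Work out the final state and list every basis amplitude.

The resulting statevector has amplitude -sqrt(2)*I/2 on |01000>, sqrt(2)/2 on |01001>, and 0 on every other basis state.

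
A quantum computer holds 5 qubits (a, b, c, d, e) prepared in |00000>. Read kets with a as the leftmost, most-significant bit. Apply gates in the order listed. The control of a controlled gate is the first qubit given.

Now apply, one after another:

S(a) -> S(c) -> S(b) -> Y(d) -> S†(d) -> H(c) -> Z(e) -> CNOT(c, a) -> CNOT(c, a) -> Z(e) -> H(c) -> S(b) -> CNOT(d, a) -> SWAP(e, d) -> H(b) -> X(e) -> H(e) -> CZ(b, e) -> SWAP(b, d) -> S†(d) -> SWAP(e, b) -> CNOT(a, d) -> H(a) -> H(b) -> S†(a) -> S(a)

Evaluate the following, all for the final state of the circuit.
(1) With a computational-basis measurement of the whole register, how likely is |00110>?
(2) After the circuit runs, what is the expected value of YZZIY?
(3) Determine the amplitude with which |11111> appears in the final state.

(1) The probability of measuring |00110> is 0.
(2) The expectation value of YZZIY is 0.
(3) The amplitude on |11111> is 0.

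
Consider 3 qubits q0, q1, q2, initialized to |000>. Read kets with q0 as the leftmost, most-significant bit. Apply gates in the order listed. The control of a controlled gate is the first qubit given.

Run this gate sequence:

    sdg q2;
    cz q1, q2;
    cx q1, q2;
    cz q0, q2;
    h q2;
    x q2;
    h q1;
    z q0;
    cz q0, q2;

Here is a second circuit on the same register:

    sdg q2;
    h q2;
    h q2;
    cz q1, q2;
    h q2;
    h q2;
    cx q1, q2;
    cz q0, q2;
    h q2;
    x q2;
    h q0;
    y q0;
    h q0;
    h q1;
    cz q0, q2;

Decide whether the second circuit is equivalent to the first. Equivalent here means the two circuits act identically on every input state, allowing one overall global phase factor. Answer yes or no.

No: there is an input state on which the two circuits produce genuinely different outputs (not merely differing by a phase).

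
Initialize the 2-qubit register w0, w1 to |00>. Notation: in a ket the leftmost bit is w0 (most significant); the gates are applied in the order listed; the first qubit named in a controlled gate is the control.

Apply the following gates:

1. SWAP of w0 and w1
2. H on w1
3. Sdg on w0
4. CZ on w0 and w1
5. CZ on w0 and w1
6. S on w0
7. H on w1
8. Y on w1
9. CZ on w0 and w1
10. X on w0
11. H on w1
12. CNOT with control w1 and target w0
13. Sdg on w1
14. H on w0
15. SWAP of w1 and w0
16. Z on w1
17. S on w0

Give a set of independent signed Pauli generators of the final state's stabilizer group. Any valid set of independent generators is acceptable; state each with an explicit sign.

The final state is stabilized by the group generated by -XZ, +ZX; other independent generating sets are equally valid. Key observation: gates 2-7 undo each other exactly, leaving only the rest of the circuit to track.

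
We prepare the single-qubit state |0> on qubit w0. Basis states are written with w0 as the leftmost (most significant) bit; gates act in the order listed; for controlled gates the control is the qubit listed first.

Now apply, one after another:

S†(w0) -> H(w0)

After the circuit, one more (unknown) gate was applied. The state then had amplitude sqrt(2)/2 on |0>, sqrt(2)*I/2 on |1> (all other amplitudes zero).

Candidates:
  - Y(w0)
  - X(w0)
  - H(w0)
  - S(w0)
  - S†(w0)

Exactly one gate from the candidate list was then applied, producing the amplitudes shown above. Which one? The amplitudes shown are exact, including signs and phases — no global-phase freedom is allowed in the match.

The unique candidate consistent with the amplitudes is S(w0).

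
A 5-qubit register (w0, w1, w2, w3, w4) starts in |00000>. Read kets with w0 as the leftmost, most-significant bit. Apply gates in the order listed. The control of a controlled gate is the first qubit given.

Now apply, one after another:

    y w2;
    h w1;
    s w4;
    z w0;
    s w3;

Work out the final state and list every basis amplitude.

The final amplitudes are sqrt(2)*I/2 on |00100>, sqrt(2)*I/2 on |01100>, and 0 on every other basis state.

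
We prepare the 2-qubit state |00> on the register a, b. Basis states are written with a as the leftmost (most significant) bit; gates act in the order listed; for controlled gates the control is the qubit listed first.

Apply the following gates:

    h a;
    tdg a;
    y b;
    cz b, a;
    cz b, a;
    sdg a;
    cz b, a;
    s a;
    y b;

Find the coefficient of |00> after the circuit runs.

The amplitude on |00> is sqrt(2)/2.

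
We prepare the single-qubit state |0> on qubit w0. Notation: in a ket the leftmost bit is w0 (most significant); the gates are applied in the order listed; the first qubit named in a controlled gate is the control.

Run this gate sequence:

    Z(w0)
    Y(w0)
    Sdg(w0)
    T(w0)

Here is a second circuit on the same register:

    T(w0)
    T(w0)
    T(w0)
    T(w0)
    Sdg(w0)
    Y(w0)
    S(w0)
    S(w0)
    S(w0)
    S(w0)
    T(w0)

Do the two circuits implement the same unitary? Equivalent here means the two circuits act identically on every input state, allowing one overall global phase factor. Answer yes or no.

No: there is an input state on which the two circuits produce genuinely different outputs (not merely differing by a phase).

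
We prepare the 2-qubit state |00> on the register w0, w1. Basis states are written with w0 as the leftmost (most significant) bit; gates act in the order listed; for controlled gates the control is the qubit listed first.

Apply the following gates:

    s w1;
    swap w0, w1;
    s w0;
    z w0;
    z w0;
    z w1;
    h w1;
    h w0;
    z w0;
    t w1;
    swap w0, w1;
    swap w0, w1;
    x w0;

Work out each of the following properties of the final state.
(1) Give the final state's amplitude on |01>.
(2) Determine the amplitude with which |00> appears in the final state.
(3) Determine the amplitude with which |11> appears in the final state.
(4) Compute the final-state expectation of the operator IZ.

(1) The amplitude on |01> is -exp(I*pi/4)/2. Key observation: steps 11-12 multiply out to the identity, so the circuit reduces to the remaining gates.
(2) |00> carries amplitude -1/2 in the final state.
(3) |11> carries amplitude exp(I*pi/4)/2 in the final state.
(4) The expectation value of IZ is 0.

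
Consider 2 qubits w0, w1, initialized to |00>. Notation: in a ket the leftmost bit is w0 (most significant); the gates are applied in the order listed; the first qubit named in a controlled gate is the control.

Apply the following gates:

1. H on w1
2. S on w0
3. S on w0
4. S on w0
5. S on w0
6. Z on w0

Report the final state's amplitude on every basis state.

The final amplitudes are sqrt(2)/2 on |00>, sqrt(2)/2 on |01>, 0 on |10>, 0 on |11>. Key observation: steps 2-5 multiply out to the identity, so the circuit reduces to the remaining gates.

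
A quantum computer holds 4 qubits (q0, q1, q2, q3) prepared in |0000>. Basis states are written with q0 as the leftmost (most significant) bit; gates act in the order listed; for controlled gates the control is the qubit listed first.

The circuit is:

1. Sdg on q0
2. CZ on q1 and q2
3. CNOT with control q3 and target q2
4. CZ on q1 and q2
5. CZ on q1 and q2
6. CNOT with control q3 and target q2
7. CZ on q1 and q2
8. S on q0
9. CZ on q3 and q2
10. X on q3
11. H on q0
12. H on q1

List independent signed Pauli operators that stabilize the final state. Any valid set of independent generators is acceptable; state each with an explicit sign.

One valid set of independent stabilizer generators is +XIII, +IXII, +IIZI, -IIIZ (any independent generating set of the same group is equally correct). Key observation: the block from step 1 through step 8 cancels to the identity and can be dropped.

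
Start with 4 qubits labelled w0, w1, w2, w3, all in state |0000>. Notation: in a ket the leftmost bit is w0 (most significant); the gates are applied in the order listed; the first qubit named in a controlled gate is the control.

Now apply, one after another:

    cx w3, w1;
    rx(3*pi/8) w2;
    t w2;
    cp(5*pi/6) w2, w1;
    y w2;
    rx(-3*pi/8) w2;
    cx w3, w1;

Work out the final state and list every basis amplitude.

The final amplitudes are (-1 - exp(I*pi/4))*sqrt(sqrt(2) + 2)/4 on |0000>, (-2 + sqrt(2 - sqrt(2)))*exp(3*I*pi/4)/4 + I*(sqrt(2 - sqrt(2)) + 2)/4 on |0010>, and 0 on every other basis state.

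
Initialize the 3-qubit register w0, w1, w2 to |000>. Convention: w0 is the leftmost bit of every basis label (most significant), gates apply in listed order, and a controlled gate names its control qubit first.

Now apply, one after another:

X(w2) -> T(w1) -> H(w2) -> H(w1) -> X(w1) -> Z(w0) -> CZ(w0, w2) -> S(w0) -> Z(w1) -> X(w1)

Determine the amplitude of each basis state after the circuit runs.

After the circuit, the state carries amplitude -1/2 on |000>, 1/2 on |001>, 1/2 on |010>, -1/2 on |011>, 0 on |100>, 0 on |101>, 0 on |110>, 0 on |111>.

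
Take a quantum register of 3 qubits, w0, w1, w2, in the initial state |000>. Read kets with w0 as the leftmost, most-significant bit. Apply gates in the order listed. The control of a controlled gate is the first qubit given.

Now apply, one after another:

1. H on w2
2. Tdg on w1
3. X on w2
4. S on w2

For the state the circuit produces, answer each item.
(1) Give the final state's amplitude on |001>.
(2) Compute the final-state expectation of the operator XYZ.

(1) |001> carries amplitude sqrt(2)*I/2 in the final state.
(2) The observable XYZ averages to 0.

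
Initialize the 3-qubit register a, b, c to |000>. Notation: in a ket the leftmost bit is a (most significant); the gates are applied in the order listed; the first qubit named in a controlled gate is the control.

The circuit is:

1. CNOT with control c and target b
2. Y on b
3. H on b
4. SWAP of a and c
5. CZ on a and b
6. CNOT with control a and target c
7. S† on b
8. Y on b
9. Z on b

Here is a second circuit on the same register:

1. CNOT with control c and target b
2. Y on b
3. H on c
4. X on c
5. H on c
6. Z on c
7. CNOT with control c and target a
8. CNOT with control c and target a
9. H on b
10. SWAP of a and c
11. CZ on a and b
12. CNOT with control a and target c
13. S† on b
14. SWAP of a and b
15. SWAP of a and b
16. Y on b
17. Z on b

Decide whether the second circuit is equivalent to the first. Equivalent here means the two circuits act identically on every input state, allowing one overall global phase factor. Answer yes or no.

Yes — the two circuits implement the same unitary up to a global phase.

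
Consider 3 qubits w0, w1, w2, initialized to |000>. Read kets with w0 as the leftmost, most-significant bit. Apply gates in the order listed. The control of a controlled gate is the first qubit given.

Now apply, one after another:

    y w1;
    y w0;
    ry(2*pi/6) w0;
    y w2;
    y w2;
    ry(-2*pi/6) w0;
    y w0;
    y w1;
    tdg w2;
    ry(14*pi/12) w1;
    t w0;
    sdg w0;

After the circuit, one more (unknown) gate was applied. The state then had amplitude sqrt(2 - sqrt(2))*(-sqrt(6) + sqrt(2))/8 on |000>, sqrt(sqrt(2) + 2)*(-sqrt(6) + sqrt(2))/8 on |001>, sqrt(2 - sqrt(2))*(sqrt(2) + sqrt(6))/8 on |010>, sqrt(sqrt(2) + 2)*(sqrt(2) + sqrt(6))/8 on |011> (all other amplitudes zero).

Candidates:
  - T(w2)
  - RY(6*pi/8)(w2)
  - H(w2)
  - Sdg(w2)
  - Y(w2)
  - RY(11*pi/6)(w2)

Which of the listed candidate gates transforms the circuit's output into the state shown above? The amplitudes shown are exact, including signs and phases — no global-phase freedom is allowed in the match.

The applied gate was RY(6*pi/8)(w2). Key observation: gates 1-8 undo each other exactly, leaving only the rest of the circuit to track.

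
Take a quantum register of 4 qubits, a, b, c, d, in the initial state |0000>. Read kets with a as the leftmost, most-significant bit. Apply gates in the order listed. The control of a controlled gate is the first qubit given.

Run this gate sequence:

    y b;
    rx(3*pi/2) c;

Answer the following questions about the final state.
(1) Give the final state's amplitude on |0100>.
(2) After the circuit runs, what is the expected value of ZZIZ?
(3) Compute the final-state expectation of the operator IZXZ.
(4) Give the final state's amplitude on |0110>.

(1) The amplitude on |0100> is -sqrt(2)*I/2.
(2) In the final state, ZZIZ has expectation -1.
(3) The expectation value of IZXZ is 0.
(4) The amplitude on |0110> is sqrt(2)/2.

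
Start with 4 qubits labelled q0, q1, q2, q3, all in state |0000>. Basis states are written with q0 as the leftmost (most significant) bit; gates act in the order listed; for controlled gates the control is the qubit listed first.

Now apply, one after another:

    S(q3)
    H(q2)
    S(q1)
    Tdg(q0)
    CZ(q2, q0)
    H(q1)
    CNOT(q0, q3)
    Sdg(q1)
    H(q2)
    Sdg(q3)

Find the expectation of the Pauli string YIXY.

The observable YIXY averages to 0.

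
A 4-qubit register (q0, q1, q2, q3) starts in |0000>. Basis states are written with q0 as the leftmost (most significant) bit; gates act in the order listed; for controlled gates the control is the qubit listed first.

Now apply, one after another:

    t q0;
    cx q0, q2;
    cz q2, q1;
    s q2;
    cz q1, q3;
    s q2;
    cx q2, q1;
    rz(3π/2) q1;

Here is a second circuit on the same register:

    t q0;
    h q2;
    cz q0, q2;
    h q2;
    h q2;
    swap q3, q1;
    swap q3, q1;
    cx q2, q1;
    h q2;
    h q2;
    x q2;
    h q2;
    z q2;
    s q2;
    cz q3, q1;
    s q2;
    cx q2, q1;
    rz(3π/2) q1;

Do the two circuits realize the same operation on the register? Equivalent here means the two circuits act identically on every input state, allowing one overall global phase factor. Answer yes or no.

No — the two circuits implement different unitaries, even allowing a global phase.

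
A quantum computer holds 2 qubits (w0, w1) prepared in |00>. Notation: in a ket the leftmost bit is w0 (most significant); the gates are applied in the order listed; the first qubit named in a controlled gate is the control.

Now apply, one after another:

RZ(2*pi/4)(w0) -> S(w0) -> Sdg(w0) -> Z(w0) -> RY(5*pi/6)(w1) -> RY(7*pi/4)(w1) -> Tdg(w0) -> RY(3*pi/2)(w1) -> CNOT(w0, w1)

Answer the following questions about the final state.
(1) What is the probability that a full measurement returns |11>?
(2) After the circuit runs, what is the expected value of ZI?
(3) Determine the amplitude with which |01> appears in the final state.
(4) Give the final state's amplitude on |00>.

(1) The probability of measuring |11> is 0.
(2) In the final state, ZI has expectation 1.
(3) |01> carries amplitude (-sqrt(sqrt(2) + 2)/4 + sqrt(6 - 3*sqrt(2))/4)*exp(3*I*pi/4) in the final state.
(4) The amplitude on |00> is (-sqrt(3*sqrt(2) + 6)/4 - sqrt(2 - sqrt(2))/4)*exp(3*I*pi/4).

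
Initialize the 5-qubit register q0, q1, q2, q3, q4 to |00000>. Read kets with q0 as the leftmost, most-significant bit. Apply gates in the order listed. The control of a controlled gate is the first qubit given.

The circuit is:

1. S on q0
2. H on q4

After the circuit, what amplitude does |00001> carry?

|00001> carries amplitude sqrt(2)/2 in the final state.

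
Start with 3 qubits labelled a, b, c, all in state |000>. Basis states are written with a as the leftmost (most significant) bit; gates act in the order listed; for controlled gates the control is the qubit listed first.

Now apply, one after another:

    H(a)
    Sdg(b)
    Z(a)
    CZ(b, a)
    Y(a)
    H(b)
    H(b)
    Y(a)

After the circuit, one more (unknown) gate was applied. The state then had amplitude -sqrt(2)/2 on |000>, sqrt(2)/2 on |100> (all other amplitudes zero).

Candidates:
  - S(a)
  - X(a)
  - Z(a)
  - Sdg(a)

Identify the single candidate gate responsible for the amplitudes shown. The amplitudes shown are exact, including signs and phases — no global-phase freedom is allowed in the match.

The applied gate was X(a).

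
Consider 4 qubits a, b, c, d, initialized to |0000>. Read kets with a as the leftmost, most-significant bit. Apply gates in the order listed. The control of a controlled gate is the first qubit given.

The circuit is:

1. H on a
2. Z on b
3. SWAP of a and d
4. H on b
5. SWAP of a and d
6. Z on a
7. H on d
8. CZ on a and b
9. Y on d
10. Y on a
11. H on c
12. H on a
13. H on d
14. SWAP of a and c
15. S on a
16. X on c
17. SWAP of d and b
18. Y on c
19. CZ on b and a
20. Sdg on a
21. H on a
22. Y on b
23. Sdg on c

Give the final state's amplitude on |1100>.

The amplitude on |1100> is 0.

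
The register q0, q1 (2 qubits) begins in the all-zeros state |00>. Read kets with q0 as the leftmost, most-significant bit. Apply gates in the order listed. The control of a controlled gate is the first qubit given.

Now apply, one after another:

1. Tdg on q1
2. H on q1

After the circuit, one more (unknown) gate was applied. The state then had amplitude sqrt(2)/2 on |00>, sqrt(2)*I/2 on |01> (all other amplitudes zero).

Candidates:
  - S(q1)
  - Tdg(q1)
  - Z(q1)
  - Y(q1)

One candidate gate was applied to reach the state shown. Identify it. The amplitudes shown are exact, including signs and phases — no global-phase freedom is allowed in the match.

It was S(q1) that produced the state shown.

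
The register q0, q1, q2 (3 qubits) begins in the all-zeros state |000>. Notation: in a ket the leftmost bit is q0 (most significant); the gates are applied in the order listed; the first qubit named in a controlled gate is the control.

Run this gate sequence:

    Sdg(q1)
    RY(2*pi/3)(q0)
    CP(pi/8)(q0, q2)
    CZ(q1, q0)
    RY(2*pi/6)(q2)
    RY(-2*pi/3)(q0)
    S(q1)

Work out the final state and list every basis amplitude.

The resulting statevector has amplitude sqrt(3)/2 on |000>, 1/2 on |001>, and 0 on every other basis state.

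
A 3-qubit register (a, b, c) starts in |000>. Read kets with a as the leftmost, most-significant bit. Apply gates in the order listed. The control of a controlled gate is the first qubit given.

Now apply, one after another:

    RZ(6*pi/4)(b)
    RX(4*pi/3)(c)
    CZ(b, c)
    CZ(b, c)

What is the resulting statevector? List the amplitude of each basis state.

The final amplitudes are exp(I*pi/4)/2 on |000>, sqrt(3)*exp(3*I*pi/4)/2 on |001>, and 0 on every other basis state. Key observation: gates 3-4 undo each other exactly, leaving only the rest of the circuit to track.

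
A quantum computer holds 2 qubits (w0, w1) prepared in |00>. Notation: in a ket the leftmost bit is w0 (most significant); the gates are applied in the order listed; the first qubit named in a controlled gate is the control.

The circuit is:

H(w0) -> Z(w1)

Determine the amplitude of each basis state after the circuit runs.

The resulting statevector has amplitude sqrt(2)/2 on |00>, 0 on |01>, sqrt(2)/2 on |10>, 0 on |11>.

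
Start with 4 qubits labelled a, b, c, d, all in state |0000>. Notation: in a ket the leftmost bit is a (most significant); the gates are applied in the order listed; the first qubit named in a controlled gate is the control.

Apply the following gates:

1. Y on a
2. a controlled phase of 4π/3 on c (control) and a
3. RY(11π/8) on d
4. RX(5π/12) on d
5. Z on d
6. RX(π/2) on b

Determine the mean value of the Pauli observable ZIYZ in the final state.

The expectation value of ZIYZ is 0.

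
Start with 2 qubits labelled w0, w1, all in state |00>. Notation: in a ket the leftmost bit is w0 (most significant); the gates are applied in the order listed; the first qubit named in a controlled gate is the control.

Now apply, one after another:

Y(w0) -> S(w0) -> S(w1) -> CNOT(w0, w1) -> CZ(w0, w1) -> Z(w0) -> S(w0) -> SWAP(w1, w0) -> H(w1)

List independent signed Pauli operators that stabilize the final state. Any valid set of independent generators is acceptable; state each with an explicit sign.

The final state is stabilized by the group generated by -IX, -ZI; other independent generating sets are equally valid.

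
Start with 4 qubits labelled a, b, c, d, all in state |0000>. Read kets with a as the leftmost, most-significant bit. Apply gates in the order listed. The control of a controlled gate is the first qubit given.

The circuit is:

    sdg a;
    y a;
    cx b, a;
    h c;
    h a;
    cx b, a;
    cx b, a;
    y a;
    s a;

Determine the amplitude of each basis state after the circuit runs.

After the circuit, the state carries amplitude -1/2 on |0000>, -1/2 on |0010>, -I/2 on |1000>, -I/2 on |1010>, and 0 on every other basis state.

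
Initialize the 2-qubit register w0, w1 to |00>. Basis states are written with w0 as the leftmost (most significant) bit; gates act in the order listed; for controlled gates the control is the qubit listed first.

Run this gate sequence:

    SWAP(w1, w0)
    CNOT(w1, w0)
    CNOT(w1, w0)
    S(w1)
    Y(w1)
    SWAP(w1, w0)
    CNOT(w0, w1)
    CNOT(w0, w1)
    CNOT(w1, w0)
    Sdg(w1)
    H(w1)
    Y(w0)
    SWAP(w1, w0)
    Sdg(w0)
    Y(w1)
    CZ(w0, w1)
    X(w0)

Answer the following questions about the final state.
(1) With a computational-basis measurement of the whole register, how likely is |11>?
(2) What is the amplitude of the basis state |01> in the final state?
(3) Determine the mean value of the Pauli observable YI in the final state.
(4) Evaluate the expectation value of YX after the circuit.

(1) Outcome |11> occurs with probability 1/2.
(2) |01> carries amplitude -sqrt(2)/2 in the final state.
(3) The observable YI averages to -1.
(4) The observable YX averages to 0.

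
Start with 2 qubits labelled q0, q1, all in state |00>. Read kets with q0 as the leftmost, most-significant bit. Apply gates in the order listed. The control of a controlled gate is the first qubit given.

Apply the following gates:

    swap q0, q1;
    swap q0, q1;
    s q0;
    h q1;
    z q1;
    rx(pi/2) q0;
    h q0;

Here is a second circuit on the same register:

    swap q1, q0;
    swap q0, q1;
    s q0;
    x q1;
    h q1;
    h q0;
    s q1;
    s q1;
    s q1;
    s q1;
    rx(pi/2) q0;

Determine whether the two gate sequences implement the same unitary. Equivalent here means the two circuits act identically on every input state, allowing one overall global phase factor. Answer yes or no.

No — the two circuits implement different unitaries, even allowing a global phase.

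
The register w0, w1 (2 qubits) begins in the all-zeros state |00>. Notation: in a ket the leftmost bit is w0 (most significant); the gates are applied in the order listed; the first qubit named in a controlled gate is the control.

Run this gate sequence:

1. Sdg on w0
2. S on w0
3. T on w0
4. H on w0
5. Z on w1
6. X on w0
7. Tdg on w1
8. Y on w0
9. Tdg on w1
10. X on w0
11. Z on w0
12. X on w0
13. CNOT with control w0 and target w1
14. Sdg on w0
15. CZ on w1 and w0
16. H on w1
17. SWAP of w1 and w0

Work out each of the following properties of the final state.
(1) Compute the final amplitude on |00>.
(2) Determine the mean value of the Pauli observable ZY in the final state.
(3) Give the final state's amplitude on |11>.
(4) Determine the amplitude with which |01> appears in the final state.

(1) The final state's coefficient on |00> equals I/2.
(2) The expectation value of ZY is 1.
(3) The amplitude on |11> is 1/2.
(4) The amplitude on |01> is -1/2.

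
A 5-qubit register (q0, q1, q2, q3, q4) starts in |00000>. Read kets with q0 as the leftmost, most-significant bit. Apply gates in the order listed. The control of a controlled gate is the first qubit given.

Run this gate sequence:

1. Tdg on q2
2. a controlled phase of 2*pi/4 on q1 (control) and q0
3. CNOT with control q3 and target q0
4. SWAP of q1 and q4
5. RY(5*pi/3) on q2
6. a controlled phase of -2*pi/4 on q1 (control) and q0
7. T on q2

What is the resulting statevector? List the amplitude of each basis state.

The final amplitudes are -sqrt(3)/2 on |00000>, exp(I*pi/4)/2 on |00100>, and 0 on every other basis state.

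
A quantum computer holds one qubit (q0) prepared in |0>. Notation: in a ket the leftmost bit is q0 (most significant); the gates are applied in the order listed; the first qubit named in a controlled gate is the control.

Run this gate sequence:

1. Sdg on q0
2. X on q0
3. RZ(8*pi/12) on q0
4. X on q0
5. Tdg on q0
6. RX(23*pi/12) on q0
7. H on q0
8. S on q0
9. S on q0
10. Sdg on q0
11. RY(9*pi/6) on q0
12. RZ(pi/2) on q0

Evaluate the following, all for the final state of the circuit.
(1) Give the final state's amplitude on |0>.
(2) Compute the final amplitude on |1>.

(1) The final state's coefficient on |0> equals -sqrt(6 - 3*sqrt(2))*exp(7*I*pi/12)/8 - sqrt(6 - 3*sqrt(2))*exp(I*pi/12)/8 + sqrt(2 - sqrt(2))*exp(I*pi/12)/8 + sqrt(sqrt(2) + 2)*exp(I*pi/12)/8 + sqrt(2 - sqrt(2))*exp(7*I*pi/12)/8 + sqrt(3*sqrt(2) + 6)*exp(I*pi/12)/8 + sqrt(sqrt(2) + 2)*exp(7*I*pi/12)/8 + sqrt(3*sqrt(2) + 6)*exp(7*I*pi/12)/8.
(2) The final state's coefficient on |1> equals -sqrt(3*sqrt(2) + 6)*exp(7*I*pi/12)/8 - sqrt(6 - 3*sqrt(2))*exp(7*I*pi/12)/8 - sqrt(3*sqrt(2) + 6)*exp(I*pi/12)/8 - sqrt(2 - sqrt(2))*exp(7*I*pi/12)/8 - sqrt(6 - 3*sqrt(2))*exp(I*pi/12)/8 - sqrt(2 - sqrt(2))*exp(I*pi/12)/8 + sqrt(sqrt(2) + 2)*exp(I*pi/12)/8 + sqrt(sqrt(2) + 2)*exp(7*I*pi/12)/8.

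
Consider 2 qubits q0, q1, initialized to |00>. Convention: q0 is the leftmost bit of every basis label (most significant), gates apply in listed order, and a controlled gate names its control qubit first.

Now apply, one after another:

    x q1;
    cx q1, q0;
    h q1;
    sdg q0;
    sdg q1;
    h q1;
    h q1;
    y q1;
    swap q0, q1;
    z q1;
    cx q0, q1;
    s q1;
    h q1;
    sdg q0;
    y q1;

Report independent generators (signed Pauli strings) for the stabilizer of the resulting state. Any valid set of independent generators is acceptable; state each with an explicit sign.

The stabilizer group can be generated by +YZ, +ZX, among other valid generating sets. Key observation: the block from step 6 through step 7 cancels to the identity and can be dropped.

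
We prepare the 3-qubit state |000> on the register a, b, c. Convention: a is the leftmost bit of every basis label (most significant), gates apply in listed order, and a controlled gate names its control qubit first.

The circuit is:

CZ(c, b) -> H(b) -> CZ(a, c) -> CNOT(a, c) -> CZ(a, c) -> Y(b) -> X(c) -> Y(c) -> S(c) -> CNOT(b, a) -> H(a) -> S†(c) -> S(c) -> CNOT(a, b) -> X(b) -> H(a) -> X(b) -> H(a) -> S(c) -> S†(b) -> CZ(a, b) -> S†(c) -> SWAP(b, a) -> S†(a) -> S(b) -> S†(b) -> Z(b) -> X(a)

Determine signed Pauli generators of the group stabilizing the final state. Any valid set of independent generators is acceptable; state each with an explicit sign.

One valid set of independent stabilizer generators is +XII, -IXI, +IIZ (any independent generating set of the same group is equally correct). Key observation: gates 25-26 undo each other exactly, leaving only the rest of the circuit to track.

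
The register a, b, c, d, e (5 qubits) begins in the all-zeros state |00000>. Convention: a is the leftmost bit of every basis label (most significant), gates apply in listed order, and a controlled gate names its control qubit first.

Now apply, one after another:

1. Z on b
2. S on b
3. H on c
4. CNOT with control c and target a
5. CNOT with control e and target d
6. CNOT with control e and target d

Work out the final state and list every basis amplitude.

After the circuit, the state carries amplitude sqrt(2)/2 on |00000>, sqrt(2)/2 on |10100>, and 0 on every other basis state. Key observation: steps 5-6 multiply out to the identity, so the circuit reduces to the remaining gates.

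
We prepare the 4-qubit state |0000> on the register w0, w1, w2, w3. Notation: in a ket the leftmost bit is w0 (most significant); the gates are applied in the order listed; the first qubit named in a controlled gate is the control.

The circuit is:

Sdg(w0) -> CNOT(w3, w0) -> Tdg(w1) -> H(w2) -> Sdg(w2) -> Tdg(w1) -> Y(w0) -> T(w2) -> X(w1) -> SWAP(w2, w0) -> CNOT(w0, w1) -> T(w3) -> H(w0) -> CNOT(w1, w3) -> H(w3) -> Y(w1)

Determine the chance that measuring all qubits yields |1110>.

Outcome |1110> occurs with probability 1/8.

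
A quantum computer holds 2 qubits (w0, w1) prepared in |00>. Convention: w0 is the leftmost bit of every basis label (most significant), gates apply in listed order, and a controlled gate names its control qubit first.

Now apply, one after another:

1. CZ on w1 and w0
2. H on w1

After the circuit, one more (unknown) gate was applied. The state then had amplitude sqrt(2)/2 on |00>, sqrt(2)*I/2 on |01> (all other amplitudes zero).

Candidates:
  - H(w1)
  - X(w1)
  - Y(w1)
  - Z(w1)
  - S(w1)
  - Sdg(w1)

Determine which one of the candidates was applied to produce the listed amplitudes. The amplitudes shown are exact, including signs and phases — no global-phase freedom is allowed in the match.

It was S(w1) that produced the state shown.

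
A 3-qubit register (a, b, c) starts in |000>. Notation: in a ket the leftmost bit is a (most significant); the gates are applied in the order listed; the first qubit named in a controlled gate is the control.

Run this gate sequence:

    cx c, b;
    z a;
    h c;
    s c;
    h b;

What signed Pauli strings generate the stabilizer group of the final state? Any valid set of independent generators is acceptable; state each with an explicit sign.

One valid set of independent stabilizer generators is +IXI, +IIY, +ZII (any independent generating set of the same group is equally correct).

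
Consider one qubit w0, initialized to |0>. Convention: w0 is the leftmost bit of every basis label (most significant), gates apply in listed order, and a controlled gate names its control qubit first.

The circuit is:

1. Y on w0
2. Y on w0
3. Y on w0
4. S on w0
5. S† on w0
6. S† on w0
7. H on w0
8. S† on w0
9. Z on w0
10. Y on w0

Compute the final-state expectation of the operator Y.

The expectation value of Y is -1.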